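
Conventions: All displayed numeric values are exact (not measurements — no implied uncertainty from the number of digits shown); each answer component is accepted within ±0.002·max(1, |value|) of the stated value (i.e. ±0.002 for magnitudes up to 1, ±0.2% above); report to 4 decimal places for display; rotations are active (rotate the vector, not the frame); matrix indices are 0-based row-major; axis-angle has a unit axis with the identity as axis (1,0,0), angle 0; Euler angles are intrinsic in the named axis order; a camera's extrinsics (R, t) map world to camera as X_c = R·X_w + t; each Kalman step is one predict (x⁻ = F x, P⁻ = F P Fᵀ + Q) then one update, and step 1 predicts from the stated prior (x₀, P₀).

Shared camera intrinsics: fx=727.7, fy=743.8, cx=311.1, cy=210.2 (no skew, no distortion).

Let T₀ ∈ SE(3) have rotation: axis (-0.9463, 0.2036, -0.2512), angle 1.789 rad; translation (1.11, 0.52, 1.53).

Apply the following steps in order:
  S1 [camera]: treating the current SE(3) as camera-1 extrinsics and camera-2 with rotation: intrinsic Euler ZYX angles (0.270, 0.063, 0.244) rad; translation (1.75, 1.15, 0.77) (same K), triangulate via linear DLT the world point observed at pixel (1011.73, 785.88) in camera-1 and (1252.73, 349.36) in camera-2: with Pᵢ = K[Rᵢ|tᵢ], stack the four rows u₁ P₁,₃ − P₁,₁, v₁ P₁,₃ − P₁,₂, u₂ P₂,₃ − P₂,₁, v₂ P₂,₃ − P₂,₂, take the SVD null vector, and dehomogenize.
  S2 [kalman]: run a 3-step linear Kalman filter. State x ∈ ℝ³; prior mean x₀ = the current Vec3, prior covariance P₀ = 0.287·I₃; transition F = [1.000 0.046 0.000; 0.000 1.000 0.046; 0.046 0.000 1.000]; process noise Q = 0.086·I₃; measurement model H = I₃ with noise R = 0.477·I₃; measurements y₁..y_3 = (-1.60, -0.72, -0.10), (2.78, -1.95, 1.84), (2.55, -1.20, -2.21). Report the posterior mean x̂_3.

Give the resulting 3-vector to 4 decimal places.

after S1 (triangulate): (0.2773, -0.6568, 1.2464)
after S2 (kf_track): (1.2861, -1.1185, -0.0467)

result = (1.2861, -1.1185, -0.0467)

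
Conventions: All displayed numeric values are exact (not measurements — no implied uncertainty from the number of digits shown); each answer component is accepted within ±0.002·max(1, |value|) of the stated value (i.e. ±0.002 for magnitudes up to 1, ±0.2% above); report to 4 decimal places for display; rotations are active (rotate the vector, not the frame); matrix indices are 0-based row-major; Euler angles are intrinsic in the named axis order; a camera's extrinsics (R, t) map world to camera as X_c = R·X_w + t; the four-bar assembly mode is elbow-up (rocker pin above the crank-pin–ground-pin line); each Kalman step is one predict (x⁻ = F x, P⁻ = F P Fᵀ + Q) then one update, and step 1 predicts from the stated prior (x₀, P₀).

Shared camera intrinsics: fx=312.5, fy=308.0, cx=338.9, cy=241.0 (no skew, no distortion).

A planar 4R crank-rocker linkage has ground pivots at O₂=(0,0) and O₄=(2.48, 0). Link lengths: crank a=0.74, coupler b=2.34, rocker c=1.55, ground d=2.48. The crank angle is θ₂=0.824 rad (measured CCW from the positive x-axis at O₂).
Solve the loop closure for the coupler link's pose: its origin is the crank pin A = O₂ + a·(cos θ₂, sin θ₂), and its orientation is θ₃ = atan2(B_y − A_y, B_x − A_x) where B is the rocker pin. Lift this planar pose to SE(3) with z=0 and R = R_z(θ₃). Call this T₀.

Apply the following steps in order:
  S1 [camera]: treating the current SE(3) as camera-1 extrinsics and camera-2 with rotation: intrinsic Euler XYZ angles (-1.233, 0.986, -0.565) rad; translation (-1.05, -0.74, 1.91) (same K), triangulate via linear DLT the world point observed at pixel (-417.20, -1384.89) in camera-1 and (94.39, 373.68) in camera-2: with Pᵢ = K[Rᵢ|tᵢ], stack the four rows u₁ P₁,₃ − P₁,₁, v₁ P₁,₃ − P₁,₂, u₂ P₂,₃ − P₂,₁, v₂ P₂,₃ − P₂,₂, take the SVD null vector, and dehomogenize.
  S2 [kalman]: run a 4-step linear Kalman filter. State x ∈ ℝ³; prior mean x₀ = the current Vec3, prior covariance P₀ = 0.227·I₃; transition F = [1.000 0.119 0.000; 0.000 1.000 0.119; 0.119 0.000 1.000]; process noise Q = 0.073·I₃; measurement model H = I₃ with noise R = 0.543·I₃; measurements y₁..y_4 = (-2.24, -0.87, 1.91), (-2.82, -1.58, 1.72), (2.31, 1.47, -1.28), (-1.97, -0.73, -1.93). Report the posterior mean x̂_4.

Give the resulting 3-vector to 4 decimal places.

source (fourbar_fk): coupler pose = R=[0.9039 -0.4277 0.0000; 0.4277 0.9039 0.0000; 0.0000 0.0000 1.0000], t=(0.5027, 0.5431, 0.0000)
after S1 (triangulate): (-1.8574, -1.2603, 0.2634)
after S2 (kf_track): (-1.3659, -0.4217, -0.5967)

result = (-1.3659, -0.4217, -0.5967)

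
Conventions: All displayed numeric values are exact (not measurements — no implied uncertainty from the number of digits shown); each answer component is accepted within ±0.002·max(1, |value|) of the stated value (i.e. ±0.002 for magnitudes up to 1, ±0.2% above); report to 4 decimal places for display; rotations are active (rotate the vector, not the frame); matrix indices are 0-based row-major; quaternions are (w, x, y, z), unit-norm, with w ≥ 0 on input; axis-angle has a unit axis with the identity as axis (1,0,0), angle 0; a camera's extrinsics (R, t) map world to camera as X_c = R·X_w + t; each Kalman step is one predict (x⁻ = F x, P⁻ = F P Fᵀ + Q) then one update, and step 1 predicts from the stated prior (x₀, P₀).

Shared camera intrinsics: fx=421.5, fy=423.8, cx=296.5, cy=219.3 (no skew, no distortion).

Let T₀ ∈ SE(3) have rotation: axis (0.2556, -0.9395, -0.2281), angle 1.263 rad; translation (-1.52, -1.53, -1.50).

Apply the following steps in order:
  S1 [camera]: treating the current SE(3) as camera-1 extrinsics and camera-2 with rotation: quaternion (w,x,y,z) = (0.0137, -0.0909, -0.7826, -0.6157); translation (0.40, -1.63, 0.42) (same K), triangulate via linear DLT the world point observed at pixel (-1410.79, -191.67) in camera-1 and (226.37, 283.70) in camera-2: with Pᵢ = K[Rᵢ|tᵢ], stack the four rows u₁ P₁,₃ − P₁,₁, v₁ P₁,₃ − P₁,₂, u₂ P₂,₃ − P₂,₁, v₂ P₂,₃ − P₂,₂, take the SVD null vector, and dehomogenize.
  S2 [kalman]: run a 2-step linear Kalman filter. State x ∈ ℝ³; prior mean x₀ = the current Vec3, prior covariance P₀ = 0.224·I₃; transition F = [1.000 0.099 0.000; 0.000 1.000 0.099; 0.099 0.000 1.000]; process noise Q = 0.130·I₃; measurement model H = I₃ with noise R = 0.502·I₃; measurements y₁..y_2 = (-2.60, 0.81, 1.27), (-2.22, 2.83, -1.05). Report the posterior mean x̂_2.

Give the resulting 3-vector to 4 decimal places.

after S1 (triangulate): (1.1143, 1.6559, 1.4413)
after S2 (kf_track): (-1.0444, 1.9280, 0.3564)

result = (-1.0444, 1.9280, 0.3564)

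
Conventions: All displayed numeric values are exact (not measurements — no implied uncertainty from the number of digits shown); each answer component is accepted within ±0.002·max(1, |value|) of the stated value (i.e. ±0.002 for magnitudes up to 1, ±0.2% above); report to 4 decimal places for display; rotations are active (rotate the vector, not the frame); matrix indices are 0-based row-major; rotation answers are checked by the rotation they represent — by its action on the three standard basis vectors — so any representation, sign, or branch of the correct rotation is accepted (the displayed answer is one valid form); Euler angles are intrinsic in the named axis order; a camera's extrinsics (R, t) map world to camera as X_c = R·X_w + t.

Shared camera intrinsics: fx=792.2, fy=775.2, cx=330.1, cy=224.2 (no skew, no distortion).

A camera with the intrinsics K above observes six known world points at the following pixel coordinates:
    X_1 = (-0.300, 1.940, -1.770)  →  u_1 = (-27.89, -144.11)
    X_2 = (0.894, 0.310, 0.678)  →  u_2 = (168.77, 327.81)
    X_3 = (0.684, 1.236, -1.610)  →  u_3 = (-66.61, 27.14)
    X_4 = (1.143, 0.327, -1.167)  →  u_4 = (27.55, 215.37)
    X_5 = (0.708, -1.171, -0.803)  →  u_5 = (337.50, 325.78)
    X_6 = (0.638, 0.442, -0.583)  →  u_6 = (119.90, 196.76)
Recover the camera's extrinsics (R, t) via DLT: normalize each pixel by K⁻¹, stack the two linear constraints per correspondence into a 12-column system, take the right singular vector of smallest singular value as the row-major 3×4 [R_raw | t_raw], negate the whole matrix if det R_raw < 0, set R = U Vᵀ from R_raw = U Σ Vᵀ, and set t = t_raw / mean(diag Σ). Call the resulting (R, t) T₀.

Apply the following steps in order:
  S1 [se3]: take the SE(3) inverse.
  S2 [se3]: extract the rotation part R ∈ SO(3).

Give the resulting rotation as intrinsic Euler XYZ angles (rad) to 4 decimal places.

rotation (euler_xyz) = (-0.4129, -0.3837, -2.2338)

source (pnp_recover): camera pose = R=[-0.5707 -0.8144 0.1052; 0.7308 -0.4454 0.5172; -0.3743 0.3721 0.8494], t=(-0.4300, -0.1300, 5.1498)
after S1 (invert_se3): R=[-0.5707 0.7308 -0.3743; -0.8144 -0.4454 0.3721; 0.1052 0.5172 0.8494], t=(1.7774, -2.3241, -4.2617)
after S2 (rot_of_se3): [-0.5707 0.7308 -0.3743; -0.8144 -0.4454 0.3721; 0.1052 0.5172 0.8494]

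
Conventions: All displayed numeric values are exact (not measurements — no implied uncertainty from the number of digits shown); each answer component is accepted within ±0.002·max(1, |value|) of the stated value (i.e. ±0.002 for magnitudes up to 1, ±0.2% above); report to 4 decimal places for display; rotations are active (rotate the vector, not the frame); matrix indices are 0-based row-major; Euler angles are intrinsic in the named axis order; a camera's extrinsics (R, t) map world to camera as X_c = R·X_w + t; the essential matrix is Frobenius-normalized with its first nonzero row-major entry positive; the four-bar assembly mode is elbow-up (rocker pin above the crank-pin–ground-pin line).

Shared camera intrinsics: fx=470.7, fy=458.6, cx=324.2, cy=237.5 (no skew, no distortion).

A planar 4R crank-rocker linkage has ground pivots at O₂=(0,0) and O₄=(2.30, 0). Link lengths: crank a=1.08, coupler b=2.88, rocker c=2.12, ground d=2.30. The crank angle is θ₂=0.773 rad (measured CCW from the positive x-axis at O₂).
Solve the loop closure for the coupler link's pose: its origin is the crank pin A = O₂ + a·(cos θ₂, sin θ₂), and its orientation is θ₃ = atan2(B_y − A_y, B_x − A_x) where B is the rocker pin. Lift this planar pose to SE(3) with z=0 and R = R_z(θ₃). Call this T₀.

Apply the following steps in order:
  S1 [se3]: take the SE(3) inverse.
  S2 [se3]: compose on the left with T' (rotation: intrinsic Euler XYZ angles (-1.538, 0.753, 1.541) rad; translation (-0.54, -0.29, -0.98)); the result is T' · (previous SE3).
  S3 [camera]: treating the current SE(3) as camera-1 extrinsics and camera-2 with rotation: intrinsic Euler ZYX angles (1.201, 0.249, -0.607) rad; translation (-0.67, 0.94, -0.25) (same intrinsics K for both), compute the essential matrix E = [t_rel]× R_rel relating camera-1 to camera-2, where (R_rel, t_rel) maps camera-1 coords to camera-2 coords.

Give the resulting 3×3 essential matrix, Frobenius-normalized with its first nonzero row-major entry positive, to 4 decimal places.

source (fourbar_fk): coupler pose = R=[0.9359 -0.3524 0.0000; 0.3524 0.9359 0.0000; 0.0000 0.0000 1.0000], t=(0.7731, 0.7541, 0.0000)
after S1 (invert_se3): R=[0.9359 0.3524 0.0000; -0.3524 0.9359 0.0000; 0.0000 0.0000 1.0000], t=(-0.9892, -0.4334, 0.0000)
after S2 (compose_se3): R=[0.2773 -0.6749 0.6838; -0.2295 0.6446 0.7292; -0.9330 -0.3592 0.0239], t=(-0.2454, -0.5988, 0.0121)
after S3 (essential): [0.4043 0.1309 0.2709; 0.4386 0.0901 0.2196; -0.3705 0.3789 0.4653]

matrix = [0.4043 0.1309 0.2709; 0.4386 0.0901 0.2196; -0.3705 0.3789 0.4653]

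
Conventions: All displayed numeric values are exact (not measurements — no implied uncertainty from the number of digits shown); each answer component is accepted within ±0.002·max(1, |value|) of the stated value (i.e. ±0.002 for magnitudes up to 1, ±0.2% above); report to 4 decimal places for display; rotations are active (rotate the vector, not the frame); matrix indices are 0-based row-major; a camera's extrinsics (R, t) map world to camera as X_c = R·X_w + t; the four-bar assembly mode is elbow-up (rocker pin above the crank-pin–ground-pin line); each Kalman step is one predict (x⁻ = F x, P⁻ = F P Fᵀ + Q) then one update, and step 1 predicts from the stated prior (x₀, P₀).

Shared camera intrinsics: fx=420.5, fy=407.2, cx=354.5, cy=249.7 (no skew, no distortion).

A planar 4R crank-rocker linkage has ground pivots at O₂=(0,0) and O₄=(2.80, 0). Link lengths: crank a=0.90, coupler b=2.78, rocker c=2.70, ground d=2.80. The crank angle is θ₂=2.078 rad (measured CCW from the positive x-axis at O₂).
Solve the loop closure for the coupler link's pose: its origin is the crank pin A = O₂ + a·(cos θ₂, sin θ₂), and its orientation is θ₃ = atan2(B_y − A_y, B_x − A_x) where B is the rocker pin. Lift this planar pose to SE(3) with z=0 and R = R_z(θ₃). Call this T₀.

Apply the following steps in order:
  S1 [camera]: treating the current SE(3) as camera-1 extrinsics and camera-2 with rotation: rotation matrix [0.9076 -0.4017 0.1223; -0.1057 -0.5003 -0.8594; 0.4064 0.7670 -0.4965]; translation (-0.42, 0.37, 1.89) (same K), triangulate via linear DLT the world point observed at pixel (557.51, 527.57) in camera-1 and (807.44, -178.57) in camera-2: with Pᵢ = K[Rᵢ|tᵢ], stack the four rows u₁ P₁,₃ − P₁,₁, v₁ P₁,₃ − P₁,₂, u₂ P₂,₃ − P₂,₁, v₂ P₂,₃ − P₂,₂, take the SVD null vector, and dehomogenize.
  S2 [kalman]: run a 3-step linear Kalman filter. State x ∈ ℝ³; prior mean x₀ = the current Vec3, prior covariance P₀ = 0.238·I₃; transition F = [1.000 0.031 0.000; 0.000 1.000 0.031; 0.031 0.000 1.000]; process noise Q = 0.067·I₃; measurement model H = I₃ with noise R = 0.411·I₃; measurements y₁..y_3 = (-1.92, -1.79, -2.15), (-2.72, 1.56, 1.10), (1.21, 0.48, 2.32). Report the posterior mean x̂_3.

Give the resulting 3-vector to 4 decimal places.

source (fourbar_fk): coupler pose = R=[0.7900 -0.6131 0.0000; 0.6131 0.7900 0.0000; 0.0000 0.0000 1.0000], t=(-0.4372, 0.7867, 0.0000)
after S1 (triangulate): (1.4181, -0.4169, 1.9444)
after S2 (kf_track): (-0.2324, 0.1671, 1.1553)

result = (-0.2324, 0.1671, 1.1553)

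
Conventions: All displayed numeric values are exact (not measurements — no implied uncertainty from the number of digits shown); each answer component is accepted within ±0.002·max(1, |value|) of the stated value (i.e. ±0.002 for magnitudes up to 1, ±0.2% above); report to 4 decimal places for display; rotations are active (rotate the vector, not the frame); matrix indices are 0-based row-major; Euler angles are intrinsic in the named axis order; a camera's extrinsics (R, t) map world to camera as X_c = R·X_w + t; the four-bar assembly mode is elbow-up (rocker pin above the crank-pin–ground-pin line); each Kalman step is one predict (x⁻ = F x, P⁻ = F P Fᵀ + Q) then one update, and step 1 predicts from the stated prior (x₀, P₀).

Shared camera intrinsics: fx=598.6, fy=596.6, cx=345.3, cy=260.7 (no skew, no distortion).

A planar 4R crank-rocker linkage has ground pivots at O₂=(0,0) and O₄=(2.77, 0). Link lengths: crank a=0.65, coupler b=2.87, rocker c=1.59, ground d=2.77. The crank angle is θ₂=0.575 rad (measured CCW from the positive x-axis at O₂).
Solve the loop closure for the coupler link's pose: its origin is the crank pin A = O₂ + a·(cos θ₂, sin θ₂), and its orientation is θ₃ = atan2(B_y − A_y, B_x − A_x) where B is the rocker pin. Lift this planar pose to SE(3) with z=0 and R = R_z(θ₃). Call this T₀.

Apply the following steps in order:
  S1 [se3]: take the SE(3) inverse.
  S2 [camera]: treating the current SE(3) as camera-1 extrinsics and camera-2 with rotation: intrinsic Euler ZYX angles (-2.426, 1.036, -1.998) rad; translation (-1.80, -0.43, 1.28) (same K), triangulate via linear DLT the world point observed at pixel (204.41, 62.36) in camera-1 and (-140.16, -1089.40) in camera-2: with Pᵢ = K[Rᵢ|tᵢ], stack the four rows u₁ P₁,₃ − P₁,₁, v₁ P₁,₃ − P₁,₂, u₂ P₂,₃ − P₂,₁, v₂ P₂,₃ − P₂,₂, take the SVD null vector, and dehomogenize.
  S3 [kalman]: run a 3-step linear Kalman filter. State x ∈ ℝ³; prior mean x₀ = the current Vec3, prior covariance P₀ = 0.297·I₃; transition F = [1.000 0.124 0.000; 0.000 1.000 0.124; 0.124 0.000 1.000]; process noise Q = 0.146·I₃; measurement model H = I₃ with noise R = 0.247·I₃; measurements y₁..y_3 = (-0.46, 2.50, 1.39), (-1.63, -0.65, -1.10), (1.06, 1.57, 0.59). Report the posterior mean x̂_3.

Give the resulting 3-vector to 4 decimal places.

result = (0.1730, 1.0448, 0.3209)

source (fourbar_fk): coupler pose = R=[0.9102 -0.4141 0.0000; 0.4141 0.9102 0.0000; 0.0000 0.0000 1.0000], t=(0.5455, 0.3535, 0.0000)
after S1 (invert_se3): R=[0.9102 0.4141 0.0000; -0.4141 0.9102 0.0000; 0.0000 0.0000 1.0000], t=(-0.6429, -0.0959, 0.0000)
after S2 (triangulate): (0.4142, -0.3324, 1.7144)
after S3 (kf_track): (0.1730, 1.0448, 0.3209)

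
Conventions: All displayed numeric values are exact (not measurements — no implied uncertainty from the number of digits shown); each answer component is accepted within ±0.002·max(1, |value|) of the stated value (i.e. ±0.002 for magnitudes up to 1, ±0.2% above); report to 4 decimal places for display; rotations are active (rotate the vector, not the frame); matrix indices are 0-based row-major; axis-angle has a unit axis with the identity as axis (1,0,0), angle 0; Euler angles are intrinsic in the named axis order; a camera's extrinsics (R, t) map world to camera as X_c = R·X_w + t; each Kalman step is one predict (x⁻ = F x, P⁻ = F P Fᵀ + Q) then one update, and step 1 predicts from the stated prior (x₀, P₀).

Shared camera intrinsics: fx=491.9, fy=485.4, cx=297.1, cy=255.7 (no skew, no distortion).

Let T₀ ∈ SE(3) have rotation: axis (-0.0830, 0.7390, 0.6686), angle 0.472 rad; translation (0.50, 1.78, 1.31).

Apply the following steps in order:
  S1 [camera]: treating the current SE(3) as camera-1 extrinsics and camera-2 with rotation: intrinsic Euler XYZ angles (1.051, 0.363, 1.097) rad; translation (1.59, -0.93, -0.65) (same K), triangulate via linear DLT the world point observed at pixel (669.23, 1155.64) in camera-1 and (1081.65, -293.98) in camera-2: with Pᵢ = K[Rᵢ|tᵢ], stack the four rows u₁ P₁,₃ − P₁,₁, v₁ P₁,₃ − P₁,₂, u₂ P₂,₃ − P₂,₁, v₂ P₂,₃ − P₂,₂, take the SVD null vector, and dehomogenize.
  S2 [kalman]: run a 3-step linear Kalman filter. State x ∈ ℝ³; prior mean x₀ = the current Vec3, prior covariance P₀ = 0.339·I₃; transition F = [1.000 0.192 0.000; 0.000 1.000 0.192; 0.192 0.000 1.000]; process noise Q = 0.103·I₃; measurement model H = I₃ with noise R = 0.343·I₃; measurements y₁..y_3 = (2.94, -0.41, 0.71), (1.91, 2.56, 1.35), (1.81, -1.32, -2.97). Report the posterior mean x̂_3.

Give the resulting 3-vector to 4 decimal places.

result = (1.8367, 0.1649, -0.4640)

after S1 (triangulate): (0.9400, 1.0045, 0.6976)
after S2 (kf_track): (1.8367, 0.1649, -0.4640)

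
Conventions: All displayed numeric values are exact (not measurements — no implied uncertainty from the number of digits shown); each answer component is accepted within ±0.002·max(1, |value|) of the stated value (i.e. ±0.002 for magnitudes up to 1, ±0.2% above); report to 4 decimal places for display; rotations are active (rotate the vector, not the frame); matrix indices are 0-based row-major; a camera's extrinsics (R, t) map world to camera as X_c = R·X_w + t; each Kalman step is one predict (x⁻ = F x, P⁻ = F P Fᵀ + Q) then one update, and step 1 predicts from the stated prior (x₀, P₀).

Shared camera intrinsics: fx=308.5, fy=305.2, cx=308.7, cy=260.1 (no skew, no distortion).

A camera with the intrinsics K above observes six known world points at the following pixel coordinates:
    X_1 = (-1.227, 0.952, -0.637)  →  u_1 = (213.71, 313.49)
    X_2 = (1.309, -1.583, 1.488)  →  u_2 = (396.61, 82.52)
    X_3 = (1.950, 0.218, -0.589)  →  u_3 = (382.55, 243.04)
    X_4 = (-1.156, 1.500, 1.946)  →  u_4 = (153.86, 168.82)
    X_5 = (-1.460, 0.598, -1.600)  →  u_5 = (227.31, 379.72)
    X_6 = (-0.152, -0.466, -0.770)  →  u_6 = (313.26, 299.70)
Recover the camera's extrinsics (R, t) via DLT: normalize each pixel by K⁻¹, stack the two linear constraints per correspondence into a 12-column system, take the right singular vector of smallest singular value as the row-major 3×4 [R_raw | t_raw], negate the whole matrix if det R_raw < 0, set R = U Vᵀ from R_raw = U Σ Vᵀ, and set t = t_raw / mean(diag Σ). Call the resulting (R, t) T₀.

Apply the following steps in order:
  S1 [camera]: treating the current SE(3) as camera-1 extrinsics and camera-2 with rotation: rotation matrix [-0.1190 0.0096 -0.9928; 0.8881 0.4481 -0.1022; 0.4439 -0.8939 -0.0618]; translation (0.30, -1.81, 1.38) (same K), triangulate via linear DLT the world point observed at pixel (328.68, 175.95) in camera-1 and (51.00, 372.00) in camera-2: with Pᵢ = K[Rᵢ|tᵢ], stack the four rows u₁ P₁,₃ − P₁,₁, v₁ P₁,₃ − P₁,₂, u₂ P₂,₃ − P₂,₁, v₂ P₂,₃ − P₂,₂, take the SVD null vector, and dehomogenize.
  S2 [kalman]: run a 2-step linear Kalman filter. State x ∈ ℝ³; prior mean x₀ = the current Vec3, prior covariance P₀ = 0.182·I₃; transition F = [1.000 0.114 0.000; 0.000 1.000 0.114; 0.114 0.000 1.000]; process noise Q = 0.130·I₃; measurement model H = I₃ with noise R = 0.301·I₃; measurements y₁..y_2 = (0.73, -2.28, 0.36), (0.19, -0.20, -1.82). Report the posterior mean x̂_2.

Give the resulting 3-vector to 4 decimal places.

source (pnp_recover): camera pose = R=[0.8143 -0.4776 -0.3299; -0.3513 0.0469 -0.9351; 0.4621 0.8773 -0.1296], t=(-0.2899, -0.2000, 4.6290)
after S1 (triangulate): (1.9980, 1.2207, 1.0110)
after S2 (kf_track): (0.7064, -0.4080, -0.4569)

result = (0.7064, -0.4080, -0.4569)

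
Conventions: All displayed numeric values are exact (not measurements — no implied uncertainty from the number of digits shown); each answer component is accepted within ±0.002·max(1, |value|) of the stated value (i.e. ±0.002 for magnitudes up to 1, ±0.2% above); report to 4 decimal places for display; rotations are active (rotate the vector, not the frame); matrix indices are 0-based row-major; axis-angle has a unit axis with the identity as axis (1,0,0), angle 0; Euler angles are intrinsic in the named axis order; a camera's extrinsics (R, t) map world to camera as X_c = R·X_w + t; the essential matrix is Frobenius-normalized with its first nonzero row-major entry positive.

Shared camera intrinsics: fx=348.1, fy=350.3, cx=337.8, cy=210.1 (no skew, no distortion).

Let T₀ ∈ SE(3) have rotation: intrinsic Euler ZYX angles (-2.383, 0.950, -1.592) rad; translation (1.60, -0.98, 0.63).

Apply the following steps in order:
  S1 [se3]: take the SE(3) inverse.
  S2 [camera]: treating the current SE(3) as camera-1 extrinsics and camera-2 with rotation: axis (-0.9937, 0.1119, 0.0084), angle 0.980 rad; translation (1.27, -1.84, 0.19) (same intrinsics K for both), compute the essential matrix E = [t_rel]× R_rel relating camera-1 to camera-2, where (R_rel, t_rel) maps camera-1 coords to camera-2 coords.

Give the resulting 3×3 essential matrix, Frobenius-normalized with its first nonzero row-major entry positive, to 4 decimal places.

after S1 (invert_se3): R=[-0.4222 -0.4001 -0.8134; 0.5757 0.5748 -0.5816; 0.7003 -0.7138 -0.0123], t=(0.7958, 0.0086, -1.8122)
after S2 (essential): [0.2284 0.3534 -0.0887; -0.0598 0.5893 -0.1227; -0.6654 0.0771 0.0215]

matrix = [0.2284 0.3534 -0.0887; -0.0598 0.5893 -0.1227; -0.6654 0.0771 0.0215]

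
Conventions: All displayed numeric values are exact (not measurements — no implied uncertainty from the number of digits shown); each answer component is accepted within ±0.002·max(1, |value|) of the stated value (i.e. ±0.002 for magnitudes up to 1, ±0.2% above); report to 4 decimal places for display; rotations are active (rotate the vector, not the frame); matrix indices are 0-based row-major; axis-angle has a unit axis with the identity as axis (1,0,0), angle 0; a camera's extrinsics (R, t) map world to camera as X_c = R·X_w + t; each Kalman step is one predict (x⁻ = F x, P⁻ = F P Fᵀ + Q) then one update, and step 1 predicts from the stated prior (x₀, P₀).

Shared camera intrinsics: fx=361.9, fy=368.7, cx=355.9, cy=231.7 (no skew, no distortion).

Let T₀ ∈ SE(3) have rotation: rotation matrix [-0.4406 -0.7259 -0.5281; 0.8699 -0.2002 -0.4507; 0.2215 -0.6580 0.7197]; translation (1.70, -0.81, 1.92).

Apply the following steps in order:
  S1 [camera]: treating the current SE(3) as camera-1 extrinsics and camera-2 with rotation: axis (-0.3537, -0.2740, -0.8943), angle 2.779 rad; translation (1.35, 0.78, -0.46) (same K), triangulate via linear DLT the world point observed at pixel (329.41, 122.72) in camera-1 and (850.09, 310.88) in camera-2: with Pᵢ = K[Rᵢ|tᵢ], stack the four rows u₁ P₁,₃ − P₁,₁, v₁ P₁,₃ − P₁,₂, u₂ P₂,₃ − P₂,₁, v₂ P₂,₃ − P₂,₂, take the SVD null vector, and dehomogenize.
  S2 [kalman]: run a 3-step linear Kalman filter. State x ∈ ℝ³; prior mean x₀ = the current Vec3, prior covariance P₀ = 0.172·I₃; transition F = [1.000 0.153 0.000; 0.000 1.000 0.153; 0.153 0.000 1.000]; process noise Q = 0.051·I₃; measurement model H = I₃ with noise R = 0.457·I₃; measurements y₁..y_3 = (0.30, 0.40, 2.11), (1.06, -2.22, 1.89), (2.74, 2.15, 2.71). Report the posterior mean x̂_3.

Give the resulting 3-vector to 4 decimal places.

after S1 (triangulate): (1.0215, 1.2147, 0.9817)
after S2 (kf_track): (1.6235, 1.0615, 2.1294)

result = (1.6235, 1.0615, 2.1294)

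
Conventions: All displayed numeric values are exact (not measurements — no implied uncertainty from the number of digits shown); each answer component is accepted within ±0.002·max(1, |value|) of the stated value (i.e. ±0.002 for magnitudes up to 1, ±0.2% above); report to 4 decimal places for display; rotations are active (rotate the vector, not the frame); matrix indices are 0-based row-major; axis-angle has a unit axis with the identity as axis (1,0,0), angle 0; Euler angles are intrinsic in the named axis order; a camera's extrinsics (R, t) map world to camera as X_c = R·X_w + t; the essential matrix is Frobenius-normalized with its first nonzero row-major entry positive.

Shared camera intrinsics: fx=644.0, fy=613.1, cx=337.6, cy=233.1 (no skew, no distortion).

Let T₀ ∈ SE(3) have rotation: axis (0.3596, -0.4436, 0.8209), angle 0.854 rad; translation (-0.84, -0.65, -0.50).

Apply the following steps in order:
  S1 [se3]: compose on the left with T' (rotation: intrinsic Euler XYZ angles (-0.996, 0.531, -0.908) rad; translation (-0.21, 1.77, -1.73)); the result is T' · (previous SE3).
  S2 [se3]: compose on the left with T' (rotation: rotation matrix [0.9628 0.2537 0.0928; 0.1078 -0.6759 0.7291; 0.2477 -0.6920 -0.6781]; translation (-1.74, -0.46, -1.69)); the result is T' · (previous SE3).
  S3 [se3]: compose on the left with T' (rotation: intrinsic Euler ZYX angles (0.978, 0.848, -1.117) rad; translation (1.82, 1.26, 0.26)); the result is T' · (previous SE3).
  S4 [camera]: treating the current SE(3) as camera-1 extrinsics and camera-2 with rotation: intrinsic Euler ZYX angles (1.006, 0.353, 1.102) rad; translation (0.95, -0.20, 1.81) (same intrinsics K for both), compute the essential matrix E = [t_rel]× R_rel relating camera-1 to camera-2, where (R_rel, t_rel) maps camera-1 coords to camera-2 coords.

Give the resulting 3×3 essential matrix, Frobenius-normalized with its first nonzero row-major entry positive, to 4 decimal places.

matrix = [0.2230 0.5894 -0.0696; -0.5404 0.1376 0.3804; -0.0734 0.3570 0.0974]

after S1 (compose_se3): R=[0.9762 0.2091 0.0568; -0.1689 0.5703 0.8039; 0.1357 -0.7944 0.5921], t=(-1.3507, 1.9881, -1.9011)
after S2 (compose_se3): R=[0.9097 0.2723 0.3136; 0.3183 -0.9421 -0.1055; 0.2667 0.1958 -0.9437], t=(-2.7126, -3.3354, -2.1112)
after S3 (compose_se3): R=[-0.0493 0.6879 0.7241; 0.6057 0.5970 -0.5260; -0.7941 0.4127 -0.4461], t=(4.4723, -0.8162, 3.6651)
after S4 (essential): [0.2230 0.5894 -0.0696; -0.5404 0.1376 0.3804; -0.0734 0.3570 0.0974]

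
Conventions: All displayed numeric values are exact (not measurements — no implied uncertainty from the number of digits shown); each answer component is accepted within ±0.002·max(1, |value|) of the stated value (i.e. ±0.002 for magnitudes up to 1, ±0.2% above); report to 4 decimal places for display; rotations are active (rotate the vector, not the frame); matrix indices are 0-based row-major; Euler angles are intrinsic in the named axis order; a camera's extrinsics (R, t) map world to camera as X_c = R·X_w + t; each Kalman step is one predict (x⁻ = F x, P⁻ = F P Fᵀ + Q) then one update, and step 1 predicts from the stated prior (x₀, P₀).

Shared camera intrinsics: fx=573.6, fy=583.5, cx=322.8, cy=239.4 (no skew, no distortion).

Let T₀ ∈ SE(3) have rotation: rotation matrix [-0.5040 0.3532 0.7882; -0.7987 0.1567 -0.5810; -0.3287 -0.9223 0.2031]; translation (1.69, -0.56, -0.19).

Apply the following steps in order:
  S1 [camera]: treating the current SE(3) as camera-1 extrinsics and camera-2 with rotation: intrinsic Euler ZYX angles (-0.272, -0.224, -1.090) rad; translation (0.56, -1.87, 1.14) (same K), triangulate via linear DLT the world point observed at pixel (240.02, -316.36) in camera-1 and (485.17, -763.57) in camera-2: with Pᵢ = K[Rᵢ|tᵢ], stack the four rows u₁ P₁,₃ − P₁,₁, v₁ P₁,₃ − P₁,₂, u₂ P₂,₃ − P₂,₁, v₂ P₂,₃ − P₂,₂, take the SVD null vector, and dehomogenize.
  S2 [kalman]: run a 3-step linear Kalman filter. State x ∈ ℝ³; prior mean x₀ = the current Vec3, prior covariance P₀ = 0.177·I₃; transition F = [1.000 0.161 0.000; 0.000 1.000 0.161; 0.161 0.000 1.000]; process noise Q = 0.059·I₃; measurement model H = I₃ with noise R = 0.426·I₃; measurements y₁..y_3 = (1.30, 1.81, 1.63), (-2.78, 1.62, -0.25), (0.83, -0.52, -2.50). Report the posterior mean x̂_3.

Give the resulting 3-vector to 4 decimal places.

result = (-0.0401, -0.1222, -0.8354)

after S1 (triangulate): (0.7289, -1.5447, -1.1262)
after S2 (kf_track): (-0.0401, -0.1222, -0.8354)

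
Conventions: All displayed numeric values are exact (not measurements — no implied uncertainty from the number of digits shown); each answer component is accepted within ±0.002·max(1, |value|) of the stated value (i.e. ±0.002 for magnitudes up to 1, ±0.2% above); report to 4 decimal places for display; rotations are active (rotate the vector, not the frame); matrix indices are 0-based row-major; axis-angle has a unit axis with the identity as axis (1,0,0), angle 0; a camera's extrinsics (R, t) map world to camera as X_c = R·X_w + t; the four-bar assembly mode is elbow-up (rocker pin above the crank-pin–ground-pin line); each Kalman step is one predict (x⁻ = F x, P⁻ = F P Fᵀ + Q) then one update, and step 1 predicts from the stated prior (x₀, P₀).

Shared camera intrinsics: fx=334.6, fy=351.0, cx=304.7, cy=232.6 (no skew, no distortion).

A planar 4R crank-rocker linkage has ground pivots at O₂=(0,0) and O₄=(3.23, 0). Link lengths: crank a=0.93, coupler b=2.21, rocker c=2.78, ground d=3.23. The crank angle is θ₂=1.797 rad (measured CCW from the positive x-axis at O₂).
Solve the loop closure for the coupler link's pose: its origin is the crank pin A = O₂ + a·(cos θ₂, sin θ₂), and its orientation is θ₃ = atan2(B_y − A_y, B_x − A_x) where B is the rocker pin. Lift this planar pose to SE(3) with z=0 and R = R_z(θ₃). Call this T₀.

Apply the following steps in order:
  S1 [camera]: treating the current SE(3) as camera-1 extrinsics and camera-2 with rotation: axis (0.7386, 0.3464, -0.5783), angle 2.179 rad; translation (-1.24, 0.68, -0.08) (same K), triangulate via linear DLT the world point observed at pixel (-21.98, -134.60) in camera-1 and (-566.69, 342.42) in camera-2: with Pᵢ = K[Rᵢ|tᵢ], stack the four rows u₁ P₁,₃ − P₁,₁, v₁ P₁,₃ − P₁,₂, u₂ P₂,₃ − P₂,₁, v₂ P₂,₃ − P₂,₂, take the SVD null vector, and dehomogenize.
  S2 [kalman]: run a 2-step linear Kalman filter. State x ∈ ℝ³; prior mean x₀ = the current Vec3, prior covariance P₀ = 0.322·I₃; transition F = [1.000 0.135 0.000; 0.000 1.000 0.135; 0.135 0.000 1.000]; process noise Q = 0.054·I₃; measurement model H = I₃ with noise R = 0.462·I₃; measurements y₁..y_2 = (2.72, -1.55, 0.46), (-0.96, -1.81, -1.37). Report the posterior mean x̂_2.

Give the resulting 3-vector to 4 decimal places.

result = (-0.4210, -1.4139, -0.0996)

source (fourbar_fk): coupler pose = R=[0.8022 -0.5970 0.0000; 0.5970 0.8022 0.0000; 0.0000 0.0000 1.0000], t=(-0.2086, 0.9063, 0.0000)
after S1 (triangulate): (-1.6798, -1.0894, 0.9277)
after S2 (kf_track): (-0.4210, -1.4139, -0.0996)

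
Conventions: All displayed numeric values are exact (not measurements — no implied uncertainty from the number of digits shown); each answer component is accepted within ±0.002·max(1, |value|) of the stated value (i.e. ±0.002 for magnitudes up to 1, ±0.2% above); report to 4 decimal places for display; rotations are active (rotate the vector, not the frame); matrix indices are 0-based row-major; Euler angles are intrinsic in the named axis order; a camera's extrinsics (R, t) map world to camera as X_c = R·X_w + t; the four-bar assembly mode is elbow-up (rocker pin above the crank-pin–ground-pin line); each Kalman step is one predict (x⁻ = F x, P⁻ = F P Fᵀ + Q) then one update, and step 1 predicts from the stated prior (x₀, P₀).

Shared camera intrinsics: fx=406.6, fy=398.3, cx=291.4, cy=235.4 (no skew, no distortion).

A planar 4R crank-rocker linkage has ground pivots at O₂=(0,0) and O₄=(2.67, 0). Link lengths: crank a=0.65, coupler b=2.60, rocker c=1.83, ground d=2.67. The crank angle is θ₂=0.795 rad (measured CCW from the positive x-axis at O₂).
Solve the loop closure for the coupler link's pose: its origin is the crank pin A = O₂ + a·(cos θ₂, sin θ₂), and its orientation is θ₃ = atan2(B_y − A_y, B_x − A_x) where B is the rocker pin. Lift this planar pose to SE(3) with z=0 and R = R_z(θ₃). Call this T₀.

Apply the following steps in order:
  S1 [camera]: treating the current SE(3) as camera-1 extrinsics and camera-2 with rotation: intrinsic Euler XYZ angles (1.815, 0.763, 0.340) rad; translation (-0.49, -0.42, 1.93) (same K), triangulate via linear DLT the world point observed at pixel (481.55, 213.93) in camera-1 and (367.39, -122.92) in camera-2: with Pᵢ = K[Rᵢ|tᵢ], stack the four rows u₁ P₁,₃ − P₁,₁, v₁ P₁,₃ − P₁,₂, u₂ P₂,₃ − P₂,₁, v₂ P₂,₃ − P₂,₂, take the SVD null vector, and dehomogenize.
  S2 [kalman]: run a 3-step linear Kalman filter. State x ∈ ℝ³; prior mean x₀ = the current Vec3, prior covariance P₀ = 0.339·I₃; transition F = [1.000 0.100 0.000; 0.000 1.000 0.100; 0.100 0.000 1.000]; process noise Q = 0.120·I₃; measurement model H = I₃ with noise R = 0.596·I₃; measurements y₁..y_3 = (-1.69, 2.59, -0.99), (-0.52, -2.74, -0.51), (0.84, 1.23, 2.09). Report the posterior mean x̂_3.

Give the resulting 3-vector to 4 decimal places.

result = (-0.1087, 0.2050, 0.6859)

source (fourbar_fk): coupler pose = R=[0.8509 -0.5254 0.0000; 0.5254 0.8509 0.0000; 0.0000 0.0000 1.0000], t=(0.4552, 0.4640, 0.0000)
after S1 (triangulate): (-0.2259, -0.4753, 1.0963)
after S2 (kf_track): (-0.1087, 0.2050, 0.6859)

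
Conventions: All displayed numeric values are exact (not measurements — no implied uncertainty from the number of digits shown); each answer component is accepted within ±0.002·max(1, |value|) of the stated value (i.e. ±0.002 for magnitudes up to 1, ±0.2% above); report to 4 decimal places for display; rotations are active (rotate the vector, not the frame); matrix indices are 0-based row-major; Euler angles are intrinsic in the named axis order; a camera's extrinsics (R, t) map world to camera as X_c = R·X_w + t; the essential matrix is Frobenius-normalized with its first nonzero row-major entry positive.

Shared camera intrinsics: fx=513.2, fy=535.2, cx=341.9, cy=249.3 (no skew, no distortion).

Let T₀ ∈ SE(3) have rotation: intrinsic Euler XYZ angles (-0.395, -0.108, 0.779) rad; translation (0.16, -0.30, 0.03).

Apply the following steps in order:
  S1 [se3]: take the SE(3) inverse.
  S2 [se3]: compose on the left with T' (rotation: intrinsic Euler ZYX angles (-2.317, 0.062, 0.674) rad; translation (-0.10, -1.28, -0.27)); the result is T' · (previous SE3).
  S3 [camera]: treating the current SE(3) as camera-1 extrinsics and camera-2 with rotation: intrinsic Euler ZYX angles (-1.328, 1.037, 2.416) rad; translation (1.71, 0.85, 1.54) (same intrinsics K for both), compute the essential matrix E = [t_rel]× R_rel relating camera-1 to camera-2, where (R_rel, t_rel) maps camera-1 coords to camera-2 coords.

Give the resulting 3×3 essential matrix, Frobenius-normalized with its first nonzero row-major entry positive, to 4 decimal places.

after S1 (invert_se3): R=[0.7075 0.6780 -0.1996; -0.6985 0.6277 -0.3437; -0.1078 0.3826 0.9176], t=(0.0962, 0.3104, 0.1045)
after S2 (compose_se3): R=[-0.8088 -0.3036 -0.5036; -0.1700 -0.6991 0.6945; -0.5630 0.6473 0.5138], t=(-0.0466, -1.4834, -0.0011)
after S3 (essential): [0.3303 -0.4315 0.2673; -0.1623 0.0869 -0.4073; -0.1226 0.4259 0.4868]

matrix = [0.3303 -0.4315 0.2673; -0.1623 0.0869 -0.4073; -0.1226 0.4259 0.4868]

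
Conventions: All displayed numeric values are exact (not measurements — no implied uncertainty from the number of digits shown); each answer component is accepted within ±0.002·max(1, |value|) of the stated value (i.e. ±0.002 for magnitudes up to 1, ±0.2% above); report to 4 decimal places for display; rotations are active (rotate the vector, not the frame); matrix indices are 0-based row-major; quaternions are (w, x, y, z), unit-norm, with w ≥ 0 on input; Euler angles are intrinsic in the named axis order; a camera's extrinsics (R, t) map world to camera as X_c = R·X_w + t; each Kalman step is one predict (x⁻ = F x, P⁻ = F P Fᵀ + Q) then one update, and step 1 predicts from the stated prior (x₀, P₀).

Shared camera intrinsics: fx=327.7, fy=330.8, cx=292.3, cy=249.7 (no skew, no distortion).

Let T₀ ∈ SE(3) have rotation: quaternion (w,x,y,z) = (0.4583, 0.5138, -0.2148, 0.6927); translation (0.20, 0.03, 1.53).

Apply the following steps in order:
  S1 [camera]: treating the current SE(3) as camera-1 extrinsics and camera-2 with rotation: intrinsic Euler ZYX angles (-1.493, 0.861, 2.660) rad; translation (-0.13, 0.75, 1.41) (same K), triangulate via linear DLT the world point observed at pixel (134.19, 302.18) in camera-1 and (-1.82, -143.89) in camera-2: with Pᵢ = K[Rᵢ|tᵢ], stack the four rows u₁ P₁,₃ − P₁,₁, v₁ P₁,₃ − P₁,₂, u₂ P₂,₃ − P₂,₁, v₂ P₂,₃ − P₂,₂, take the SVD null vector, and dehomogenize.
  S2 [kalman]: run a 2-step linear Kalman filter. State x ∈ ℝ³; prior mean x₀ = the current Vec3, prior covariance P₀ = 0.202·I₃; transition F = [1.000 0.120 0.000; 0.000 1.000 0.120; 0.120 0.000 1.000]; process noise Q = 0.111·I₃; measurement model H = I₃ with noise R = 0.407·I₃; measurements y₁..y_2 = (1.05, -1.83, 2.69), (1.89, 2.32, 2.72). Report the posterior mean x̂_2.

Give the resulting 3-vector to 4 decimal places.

result = (1.7069, 1.0771, 1.7909)

after S1 (triangulate): (1.5312, 1.4089, -0.6335)
after S2 (kf_track): (1.7069, 1.0771, 1.7909)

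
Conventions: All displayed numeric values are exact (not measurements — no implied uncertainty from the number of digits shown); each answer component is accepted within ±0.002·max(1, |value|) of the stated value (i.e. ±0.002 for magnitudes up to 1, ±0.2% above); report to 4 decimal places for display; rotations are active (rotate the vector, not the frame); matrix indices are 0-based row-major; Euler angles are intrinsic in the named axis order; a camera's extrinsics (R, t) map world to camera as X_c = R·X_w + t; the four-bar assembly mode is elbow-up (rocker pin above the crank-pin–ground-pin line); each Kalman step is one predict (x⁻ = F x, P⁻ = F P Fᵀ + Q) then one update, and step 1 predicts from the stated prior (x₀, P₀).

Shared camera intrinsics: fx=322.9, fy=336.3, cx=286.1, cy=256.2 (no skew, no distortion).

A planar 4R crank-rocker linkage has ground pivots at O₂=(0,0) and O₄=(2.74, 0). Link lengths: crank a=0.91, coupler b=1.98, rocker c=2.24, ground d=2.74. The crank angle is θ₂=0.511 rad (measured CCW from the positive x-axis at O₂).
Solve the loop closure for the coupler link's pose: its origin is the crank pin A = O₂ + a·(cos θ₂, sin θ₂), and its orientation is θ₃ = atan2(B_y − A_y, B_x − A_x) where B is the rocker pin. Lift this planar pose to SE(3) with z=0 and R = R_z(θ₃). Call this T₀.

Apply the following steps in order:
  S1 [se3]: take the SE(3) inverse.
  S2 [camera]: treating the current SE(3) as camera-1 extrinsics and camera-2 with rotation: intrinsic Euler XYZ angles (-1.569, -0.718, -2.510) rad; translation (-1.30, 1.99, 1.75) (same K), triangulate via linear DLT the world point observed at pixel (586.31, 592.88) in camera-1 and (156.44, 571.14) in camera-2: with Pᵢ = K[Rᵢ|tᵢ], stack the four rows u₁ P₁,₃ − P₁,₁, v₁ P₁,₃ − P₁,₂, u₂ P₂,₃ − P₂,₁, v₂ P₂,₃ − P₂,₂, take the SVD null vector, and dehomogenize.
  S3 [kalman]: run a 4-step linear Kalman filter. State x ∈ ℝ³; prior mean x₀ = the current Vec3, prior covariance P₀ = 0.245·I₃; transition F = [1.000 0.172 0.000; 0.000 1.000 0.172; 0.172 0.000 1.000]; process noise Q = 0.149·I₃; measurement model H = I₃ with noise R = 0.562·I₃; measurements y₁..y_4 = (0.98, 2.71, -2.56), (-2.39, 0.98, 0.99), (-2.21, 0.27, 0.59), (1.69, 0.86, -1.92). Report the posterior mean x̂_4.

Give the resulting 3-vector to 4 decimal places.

source (fourbar_fk): coupler pose = R=[0.5637 -0.8260 0.0000; 0.8260 0.5637 0.0000; 0.0000 0.0000 1.0000], t=(0.7938, 0.4450, 0.0000)
after S1 (invert_se3): R=[0.5637 0.8260 0.0000; -0.8260 0.5637 -0.0000; 0.0000 0.0000 1.0000], t=(-0.8150, 0.4048, 0.0000)
after S2 (triangulate): (0.4467, 1.9718, 1.1460)
after S3 (kf_track): (0.1618, 1.0040, -0.6961)

result = (0.1618, 1.0040, -0.6961)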